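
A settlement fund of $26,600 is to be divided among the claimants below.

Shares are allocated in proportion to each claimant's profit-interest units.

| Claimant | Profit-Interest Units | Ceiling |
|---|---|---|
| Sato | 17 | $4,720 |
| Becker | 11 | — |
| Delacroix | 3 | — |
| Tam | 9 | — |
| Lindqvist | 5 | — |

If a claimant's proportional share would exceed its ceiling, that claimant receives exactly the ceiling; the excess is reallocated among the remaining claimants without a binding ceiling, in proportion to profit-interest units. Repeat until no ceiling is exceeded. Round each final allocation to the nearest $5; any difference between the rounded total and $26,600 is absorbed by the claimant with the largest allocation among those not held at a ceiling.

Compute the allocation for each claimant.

Total profit-interest units = 45.
Pro-rata shares before constraints: Sato 10,048.89; Becker 6,502.22; Delacroix 1,773.33; Tam 5,320.00; Lindqvist 2,955.56.
Held at cap: Sato ($4,720); balance $21,880 reallocated over remaining profit-interest units 28.
Shares after redistribution: Becker 8,595.71 → $8,595; Delacroix 2,344.29 → $2,345; Tam 7,032.86 → $7,035; Lindqvist 3,907.14 → $3,905.

Sato: $4,720 · Becker: $8,595 · Delacroix: $2,345 · Tam: $7,035 · Lindqvist: $3,905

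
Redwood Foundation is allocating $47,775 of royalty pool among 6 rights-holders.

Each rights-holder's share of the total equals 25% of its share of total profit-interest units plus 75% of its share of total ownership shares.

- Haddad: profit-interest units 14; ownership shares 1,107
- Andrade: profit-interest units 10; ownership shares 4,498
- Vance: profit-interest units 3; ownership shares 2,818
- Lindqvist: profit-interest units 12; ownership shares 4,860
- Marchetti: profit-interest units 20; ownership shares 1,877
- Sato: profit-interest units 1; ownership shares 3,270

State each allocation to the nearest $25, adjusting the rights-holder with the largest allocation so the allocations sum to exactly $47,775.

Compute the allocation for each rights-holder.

Haddad: $4,950 · Andrade: $10,725 · Vance: $6,075 · Lindqvist: $11,850 · Marchetti: $7,625 · Sato: $6,550

Profit-interest units total 60; ownership shares total 18,430.
Composite weights (25% profit-interest units + 75% ownership shares): Haddad 0.1034; Andrade 0.2247; Vance 0.1272; Lindqvist 0.2478; Marchetti 0.1597; Sato 0.1372.
Raw shares: Haddad 4,939.08; Andrade 10,735.55; Vance 6,075.89; Lindqvist 11,837.47; Marchetti 7,630.48; Sato 6,556.53.
Rounded to nearest $25: Haddad $4,950; Andrade $10,725; Vance $6,075; Lindqvist $11,825; Marchetti $7,625; Sato $6,550. Sum = $47,750.
Difference $47,775 − $47,750 = +$25 applied to largest allocation (Lindqvist): Lindqvist becomes $11,850.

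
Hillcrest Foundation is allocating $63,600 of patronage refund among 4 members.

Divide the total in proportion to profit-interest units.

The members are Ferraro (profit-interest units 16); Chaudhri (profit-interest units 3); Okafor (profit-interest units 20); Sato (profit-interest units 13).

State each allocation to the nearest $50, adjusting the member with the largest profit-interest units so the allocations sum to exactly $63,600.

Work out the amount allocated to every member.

Ferraro: $19,550 | Chaudhri: $3,650 | Okafor: $24,500 | Sato: $15,900

Profit-interest units total: 52.
Unrounded shares: Ferraro 16/52 × $63,600 = 19,569.23; Chaudhri 3/52 × $63,600 = 3,669.23; Okafor 20/52 × $63,600 = 24,461.54; Sato 13/52 × $63,600 = 15,900.00.
Rounded to nearest $50: Ferraro $19,550; Chaudhri $3,650; Okafor $24,450; Sato $15,900. Sum = $63,550.
Difference $63,600 − $63,550 = +$50 applied to largest profit-interest units (Okafor): Okafor becomes $24,500.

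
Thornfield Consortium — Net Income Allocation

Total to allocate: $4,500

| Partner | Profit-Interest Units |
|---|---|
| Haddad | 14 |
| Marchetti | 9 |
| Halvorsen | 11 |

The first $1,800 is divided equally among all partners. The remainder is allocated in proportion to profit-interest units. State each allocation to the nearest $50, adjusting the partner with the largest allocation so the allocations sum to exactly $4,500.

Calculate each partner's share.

Haddad: $1,750 | Marchetti: $1,300 | Halvorsen: $1,450

$1,800 shared equally gives $600 per partner.
Remainder $2,700 by profit-interest units (total 34): Haddad 1,111.76 → $1,100; Marchetti 714.71 → $700; Halvorsen 873.53 → $850.
Rounding difference +$50 on remainder applied to Haddad.
Totals: Haddad $600 + $1,150 = $1,750; Marchetti $600 + $700 = $1,300; Halvorsen $600 + $850 = $1,450.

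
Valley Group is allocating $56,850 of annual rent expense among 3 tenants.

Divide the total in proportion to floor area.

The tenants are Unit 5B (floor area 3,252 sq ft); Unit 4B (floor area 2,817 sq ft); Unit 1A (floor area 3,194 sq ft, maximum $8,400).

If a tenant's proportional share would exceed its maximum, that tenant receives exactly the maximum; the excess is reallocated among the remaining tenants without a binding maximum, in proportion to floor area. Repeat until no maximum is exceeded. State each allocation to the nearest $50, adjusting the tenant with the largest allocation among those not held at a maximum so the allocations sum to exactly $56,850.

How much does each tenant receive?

Unit 5B: $25,950; Unit 4B: $22,500; Unit 1A: $8,400

Total floor area = 9,263.
Proportional shares (ignoring caps): Unit 5B 19,958.57; Unit 4B 17,288.83; Unit 1A 19,602.60.
Cap binds for Unit 1A ($8,400); residual $48,450 reallocated over remaining floor area 6,069.
Redistributed shares: Unit 5B 25,961.34 → $25,950; Unit 4B 22,488.66 → $22,500.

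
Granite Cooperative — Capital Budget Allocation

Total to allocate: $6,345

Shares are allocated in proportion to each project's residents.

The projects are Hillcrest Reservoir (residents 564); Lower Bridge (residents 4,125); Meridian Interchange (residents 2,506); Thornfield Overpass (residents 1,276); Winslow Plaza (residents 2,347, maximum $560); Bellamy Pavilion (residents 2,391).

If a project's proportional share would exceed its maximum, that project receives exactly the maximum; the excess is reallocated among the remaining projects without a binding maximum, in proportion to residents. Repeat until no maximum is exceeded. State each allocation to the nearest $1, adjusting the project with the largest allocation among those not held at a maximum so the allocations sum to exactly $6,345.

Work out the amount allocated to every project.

Hillcrest Reservoir: $300; Lower Bridge: $2,197; Meridian Interchange: $1,335; Thornfield Overpass: $680; Winslow Plaza: $560; Bellamy Pavilion: $1,273

Sum of residents: 13,209.
Unconstrained shares: Hillcrest Reservoir 270.92; Lower Bridge 1,981.46; Meridian Interchange 1,203.77; Thornfield Overpass 612.93; Winslow Plaza 1,127.39; Bellamy Pavilion 1,148.53.
Capped: Winslow Plaza ($560); remaining pool $5,785 reallocated over remaining residents 10,862.
Remaining shares: Hillcrest Reservoir 300.38 → $300; Lower Bridge 2,196.94 → $2,197; Meridian Interchange 1,334.67 → $1,335; Thornfield Overpass 679.59 → $680; Bellamy Pavilion 1,273.42 → $1,273.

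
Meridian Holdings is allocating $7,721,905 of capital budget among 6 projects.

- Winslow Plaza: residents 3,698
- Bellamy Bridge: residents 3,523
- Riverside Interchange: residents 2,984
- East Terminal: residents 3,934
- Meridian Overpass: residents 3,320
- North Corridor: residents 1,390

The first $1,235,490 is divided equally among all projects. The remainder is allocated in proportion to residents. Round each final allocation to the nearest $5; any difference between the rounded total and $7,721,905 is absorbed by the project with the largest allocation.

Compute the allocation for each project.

First tranche $1,235,490 split equally: $205,915 each.
Remainder $6,486,415 by residents (total 18,849): Winslow Plaza 1,272,574.81 → $1,272,575; Bellamy Bridge 1,212,352.91 → $1,212,355; Riverside Interchange 1,026,869.46 → $1,026,870; East Terminal 1,353,788.35 → $1,353,790; Meridian Overpass 1,142,495.51 → $1,142,495; North Corridor 478,333.96 → $478,335.
Rounding difference −$5 on remainder applied to East Terminal.
Totals: Winslow Plaza $205,915 + $1,272,575 = $1,478,490; Bellamy Bridge $205,915 + $1,212,355 = $1,418,270; Riverside Interchange $205,915 + $1,026,870 = $1,232,785; East Terminal $205,915 + $1,353,785 = $1,559,700; Meridian Overpass $205,915 + $1,142,495 = $1,348,410; North Corridor $205,915 + $478,335 = $684,250.

Winslow Plaza: $1,478,490 · Bellamy Bridge: $1,418,270 · Riverside Interchange: $1,232,785 · East Terminal: $1,559,700 · Meridian Overpass: $1,348,410 · North Corridor: $684,250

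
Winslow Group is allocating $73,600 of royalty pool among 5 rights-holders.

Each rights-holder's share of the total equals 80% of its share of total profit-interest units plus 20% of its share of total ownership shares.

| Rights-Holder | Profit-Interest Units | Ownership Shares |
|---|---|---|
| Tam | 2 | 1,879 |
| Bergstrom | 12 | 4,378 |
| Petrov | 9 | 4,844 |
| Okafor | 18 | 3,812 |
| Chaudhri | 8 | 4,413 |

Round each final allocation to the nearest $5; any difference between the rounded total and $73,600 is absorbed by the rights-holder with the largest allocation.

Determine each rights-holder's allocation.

Totals — profit-interest units 49, ownership shares 19,326.
Blended shares (80% profit-interest units + 20% ownership shares): Tam 0.0521; Bergstrom 0.2412; Petrov 0.1971; Okafor 0.3333; Chaudhri 0.1763.
Raw shares: Tam 3,834.44; Bergstrom 17,754.18; Petrov 14,504.21; Okafor 24,532.87; Chaudhri 12,974.30.
At nearest $5: Tam $3,835; Bergstrom $17,755; Petrov $14,505; Okafor $24,535; Chaudhri $12,975. Sum = $73,605.
Difference $73,600 − $73,605 = −$5 applied to largest allocation (Okafor): Okafor becomes $24,530.

Tam: $3,835 · Bergstrom: $17,755 · Petrov: $14,505 · Okafor: $24,530 · Chaudhri: $12,975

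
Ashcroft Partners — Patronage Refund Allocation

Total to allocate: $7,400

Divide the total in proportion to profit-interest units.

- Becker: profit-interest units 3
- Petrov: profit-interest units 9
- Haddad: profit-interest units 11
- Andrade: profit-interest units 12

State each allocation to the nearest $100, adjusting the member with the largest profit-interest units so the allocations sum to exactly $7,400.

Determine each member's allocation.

Total profit-interest units = 35.
Pro-rata amounts: Becker 3/35 × $7,400 = 634.29; Petrov 9/35 × $7,400 = 1,902.86; Haddad 11/35 × $7,400 = 2,325.71; Andrade 12/35 × $7,400 = 2,537.14.
At nearest $100: Becker $600; Petrov $1,900; Haddad $2,300; Andrade $2,500. Sum = $7,300.
Difference $7,400 − $7,300 = +$100 applied to largest profit-interest units (Andrade): Andrade becomes $2,600.

Becker: $600 · Petrov: $1,900 · Haddad: $2,300 · Andrade: $2,600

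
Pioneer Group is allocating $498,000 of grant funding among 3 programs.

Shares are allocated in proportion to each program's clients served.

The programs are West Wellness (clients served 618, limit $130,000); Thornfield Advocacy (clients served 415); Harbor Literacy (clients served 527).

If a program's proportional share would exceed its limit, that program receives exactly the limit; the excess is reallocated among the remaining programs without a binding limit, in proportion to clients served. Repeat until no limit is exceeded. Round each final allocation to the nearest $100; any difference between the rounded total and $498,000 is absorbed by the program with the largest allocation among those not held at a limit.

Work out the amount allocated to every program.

West Wellness: $130,000 | Thornfield Advocacy: $162,100 | Harbor Literacy: $205,900

Total clients served = 1,560.
Proportional shares (ignoring caps): West Wellness 197,284.62; Thornfield Advocacy 132,480.77; Harbor Literacy 168,234.62.
Held at cap: West Wellness ($130,000); balance $368,000 reallocated over remaining clients served 942.
Remaining shares: Thornfield Advocacy 162,123.14 → $162,100; Harbor Literacy 205,876.86 → $205,900.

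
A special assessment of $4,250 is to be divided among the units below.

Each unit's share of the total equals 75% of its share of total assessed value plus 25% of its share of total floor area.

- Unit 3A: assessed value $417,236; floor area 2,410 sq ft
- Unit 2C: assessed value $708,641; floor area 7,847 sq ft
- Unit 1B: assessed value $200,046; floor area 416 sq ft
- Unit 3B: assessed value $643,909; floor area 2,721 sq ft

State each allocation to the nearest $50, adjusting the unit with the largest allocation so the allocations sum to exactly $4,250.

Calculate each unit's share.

Unit 3A: $850 | Unit 2C: $1,800 | Unit 1B: $350 | Unit 3B: $1,250

Assessed value total 1,969,832; floor area total 13,394.
Composite weights (75% assessed value + 25% floor area): Unit 3A 0.2038; Unit 2C 0.4163; Unit 1B 0.0839; Unit 3B 0.2960.
Proportional shares: Unit 3A 866.33; Unit 2C 1,769.17; Unit 1B 356.71; Unit 3B 1,257.79.
At nearest $50: Unit 3A $850; Unit 2C $1,750; Unit 1B $350; Unit 3B $1,250. Sum = $4,200.
Difference $4,250 − $4,200 = +$50 applied to largest allocation (Unit 2C): Unit 2C becomes $1,800.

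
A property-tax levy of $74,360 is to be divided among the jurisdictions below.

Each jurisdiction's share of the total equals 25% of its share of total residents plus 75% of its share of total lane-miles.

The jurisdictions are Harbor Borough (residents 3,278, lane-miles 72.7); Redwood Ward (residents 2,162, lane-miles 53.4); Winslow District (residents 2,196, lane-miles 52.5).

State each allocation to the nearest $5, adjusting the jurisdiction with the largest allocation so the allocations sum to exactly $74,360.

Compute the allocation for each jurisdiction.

Residents total 7,636; lane-miles total 178.6.
Blended shares (25% residents + 75% lane-miles): Harbor Borough 0.4126; Redwood Ward 0.2950; Winslow District 0.2924.
Pro-rata amounts: Harbor Borough 30,681.81; Redwood Ward 21,938.23; Winslow District 21,739.96.
After rounding ($5): Harbor Borough $30,680; Redwood Ward $21,940; Winslow District $21,740. Sum = $74,360.
Sum already equals the total — no adjustment.

Harbor Borough: $30,680 | Redwood Ward: $21,940 | Winslow District: $21,740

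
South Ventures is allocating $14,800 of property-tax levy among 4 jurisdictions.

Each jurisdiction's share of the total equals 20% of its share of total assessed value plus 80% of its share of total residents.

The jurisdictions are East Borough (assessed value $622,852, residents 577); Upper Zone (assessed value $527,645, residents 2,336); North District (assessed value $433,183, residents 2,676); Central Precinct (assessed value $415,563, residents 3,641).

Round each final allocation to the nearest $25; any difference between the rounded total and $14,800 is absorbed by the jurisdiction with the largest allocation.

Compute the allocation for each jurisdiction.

East Borough: $1,650; Upper Zone: $3,775; North District: $4,075; Central Precinct: $5,300

Assessed value total 1,999,243; residents total 9,230.
Blended shares (20% assessed value + 80% residents): East Borough 0.1123; Upper Zone 0.2553; North District 0.2753; Central Precinct 0.3572.
Pro-rata amounts: East Borough 1,662.33; Upper Zone 3,777.77; North District 4,074.06; Central Precinct 5,285.84.
At nearest $25: East Borough $1,650; Upper Zone $3,775; North District $4,075; Central Precinct $5,275. Sum = $14,775.
Difference $14,800 − $14,775 = +$25 applied to largest allocation (Central Precinct): Central Precinct becomes $5,300.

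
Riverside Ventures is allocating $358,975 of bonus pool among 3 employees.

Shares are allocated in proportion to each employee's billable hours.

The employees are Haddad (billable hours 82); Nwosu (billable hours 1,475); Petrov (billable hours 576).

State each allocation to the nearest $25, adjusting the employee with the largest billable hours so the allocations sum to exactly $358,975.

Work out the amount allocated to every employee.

Haddad: $13,800 · Nwosu: $248,225 · Petrov: $96,950

Billable hours total: 82 + 1,475 + 576 = 2,133.
Pro-rata amounts: Haddad 13,800.26; Nwosu 248,236.35; Petrov 96,938.40.
At nearest $25: Haddad $13,800; Nwosu $248,225; Petrov $96,950. Sum = $358,975.
No rounding difference to absorb.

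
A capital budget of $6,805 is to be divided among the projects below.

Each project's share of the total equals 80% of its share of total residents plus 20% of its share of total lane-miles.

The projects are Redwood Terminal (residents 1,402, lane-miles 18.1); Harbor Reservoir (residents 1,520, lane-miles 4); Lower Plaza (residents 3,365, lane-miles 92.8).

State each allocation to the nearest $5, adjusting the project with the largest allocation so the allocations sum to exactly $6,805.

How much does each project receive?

Residents total 6,287; lane-miles total 114.9.
Composite weights (80% residents + 20% lane-miles): Redwood Terminal 0.2099; Harbor Reservoir 0.2004; Lower Plaza 0.5897.
Raw shares: Redwood Terminal 1,428.41; Harbor Reservoir 1,363.57; Lower Plaza 4,013.02.
Rounded to nearest $5: Redwood Terminal $1,430; Harbor Reservoir $1,365; Lower Plaza $4,015. Sum = $6,810.
Difference $6,805 − $6,810 = −$5 applied to largest allocation (Lower Plaza): Lower Plaza becomes $4,010.

Redwood Terminal: $1,430; Harbor Reservoir: $1,365; Lower Plaza: $4,010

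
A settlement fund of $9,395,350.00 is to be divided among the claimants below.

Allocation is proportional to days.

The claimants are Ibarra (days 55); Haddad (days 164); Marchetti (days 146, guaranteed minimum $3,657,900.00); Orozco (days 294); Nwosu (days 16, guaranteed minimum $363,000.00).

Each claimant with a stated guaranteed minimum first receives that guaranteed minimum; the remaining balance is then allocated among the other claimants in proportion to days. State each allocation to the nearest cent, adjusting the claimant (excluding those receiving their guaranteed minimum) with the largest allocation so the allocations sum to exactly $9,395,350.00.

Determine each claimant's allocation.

Ibarra: $576,208.09 | Haddad: $1,718,147.76 | Marchetti: $3,657,900.00 | Orozco: $3,080,094.15 | Nwosu: $363,000.00

Guaranteed amounts: Marchetti $3,657,900.00; Nwosu $363,000.00. Remaining pool $5,374,450.00.
Remaining pool split over remaining days 513: Ibarra 576,208.0897 → $576,208.09; Haddad 1,718,147.7583 → $1,718,147.76; Orozco 3,080,094.1520 → $3,080,094.15.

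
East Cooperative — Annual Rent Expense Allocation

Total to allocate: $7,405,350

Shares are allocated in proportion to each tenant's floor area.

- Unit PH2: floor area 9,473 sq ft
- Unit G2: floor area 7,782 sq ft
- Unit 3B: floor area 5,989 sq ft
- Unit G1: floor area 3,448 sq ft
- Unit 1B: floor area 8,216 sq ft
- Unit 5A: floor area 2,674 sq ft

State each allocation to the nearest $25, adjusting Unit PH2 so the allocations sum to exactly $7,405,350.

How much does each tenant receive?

Unit PH2: $1,866,625 | Unit G2: $1,533,400 | Unit 3B: $1,180,100 | Unit G1: $679,400 | Unit 1B: $1,618,925 | Unit 5A: $526,900

Combined floor area = 37,582.
Proportional shares: Unit PH2 9,473/37,582 × $7,405,350 = 1,866,608.50; Unit G2 7,782/37,582 × $7,405,350 = 1,533,405.19; Unit 3B 5,989/37,582 × $7,405,350 = 1,180,103.27; Unit G1 3,448/37,582 × $7,405,350 = 679,411.60; Unit 1B 8,216/37,582 × $7,405,350 = 1,618,922.77; Unit 5A 2,674/37,582 × $7,405,350 = 526,898.67.
After rounding ($25): Unit PH2 $1,866,600; Unit G2 $1,533,400; Unit 3B $1,180,100; Unit G1 $679,400; Unit 1B $1,618,925; Unit 5A $526,900. Sum = $7,405,325.
Difference $7,405,350 − $7,405,325 = +$25 applied to Unit PH2: Unit PH2 becomes $1,866,625.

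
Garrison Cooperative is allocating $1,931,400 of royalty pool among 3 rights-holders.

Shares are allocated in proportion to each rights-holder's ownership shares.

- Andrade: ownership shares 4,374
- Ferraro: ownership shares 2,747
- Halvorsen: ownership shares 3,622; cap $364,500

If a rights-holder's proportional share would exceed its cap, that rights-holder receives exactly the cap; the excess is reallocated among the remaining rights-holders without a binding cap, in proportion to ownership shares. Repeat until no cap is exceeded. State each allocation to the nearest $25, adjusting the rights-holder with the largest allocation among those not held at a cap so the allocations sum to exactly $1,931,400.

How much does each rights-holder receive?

Ownership shares total: 10,743.
Unconstrained shares: Andrade 786,367.27; Ferraro 493,861.66; Halvorsen 651,171.07.
Cap binds for Halvorsen ($364,500); residual $1,566,900 reallocated over remaining ownership shares 7,121.
Redistributed shares: Andrade 962,451.99 → $962,450; Ferraro 604,448.01 → $604,450.

Andrade: $962,450 | Ferraro: $604,450 | Halvorsen: $364,500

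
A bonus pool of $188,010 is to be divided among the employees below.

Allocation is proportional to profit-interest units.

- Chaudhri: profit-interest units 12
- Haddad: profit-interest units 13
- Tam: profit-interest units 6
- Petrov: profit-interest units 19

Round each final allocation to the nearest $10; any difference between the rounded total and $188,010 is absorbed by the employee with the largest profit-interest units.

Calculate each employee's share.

Combined profit-interest units = 50.
Pro-rata amounts: Chaudhri 12/50 × $188,010 = 45,122.40; Haddad 13/50 × $188,010 = 48,882.60; Tam 6/50 × $188,010 = 22,561.20; Petrov 19/50 × $188,010 = 71,443.80.
At nearest $10: Chaudhri $45,120; Haddad $48,880; Tam $22,560; Petrov $71,440. Sum = $188,000.
Difference $188,010 − $188,000 = +$10 applied to largest profit-interest units (Petrov): Petrov becomes $71,450.

Chaudhri: $45,120; Haddad: $48,880; Tam: $22,560; Petrov: $71,450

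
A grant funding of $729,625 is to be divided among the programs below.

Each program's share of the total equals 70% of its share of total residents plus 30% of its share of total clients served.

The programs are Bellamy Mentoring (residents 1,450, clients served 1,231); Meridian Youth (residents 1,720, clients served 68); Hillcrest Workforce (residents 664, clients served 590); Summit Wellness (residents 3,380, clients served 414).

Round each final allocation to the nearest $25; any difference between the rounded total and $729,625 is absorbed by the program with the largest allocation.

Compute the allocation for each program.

Residents total 7,214; clients served total 2,303.
Composite weights (70% residents + 30% clients served): Bellamy Mentoring 0.3011; Meridian Youth 0.1758; Hillcrest Workforce 0.1413; Summit Wellness 0.3819.
Proportional shares: Bellamy Mentoring 219,657.03; Meridian Youth 128,235.76; Hillcrest Workforce 103,086.20; Summit Wellness 278,646.01.
Rounded to nearest $25: Bellamy Mentoring $219,650; Meridian Youth $128,225; Hillcrest Workforce $103,075; Summit Wellness $278,650. Sum = $729,600.
Difference $729,625 − $729,600 = +$25 applied to largest allocation (Summit Wellness): Summit Wellness becomes $278,675.

Bellamy Mentoring: $219,650 · Meridian Youth: $128,225 · Hillcrest Workforce: $103,075 · Summit Wellness: $278,675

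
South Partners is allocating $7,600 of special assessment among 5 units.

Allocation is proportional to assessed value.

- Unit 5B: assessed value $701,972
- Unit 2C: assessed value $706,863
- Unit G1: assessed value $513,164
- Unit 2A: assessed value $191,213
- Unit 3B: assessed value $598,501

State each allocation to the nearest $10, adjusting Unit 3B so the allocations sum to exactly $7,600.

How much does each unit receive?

Assessed value total: 2,711,713.
Proportional shares: Unit 5B 701,972/2,711,713 × $7,600 = 1,967.39; Unit 2C 706,863/2,711,713 × $7,600 = 1,981.09; Unit G1 513,164/2,711,713 × $7,600 = 1,438.22; Unit 2A 191,213/2,711,713 × $7,600 = 535.90; Unit 3B 598,501/2,711,713 × $7,600 = 1,677.39.
At nearest $10: Unit 5B $1,970; Unit 2C $1,980; Unit G1 $1,440; Unit 2A $540; Unit 3B $1,680. Sum = $7,610.
Difference $7,600 − $7,610 = −$10 applied to Unit 3B: Unit 3B becomes $1,670.

Unit 5B: $1,970 | Unit 2C: $1,980 | Unit G1: $1,440 | Unit 2A: $540 | Unit 3B: $1,670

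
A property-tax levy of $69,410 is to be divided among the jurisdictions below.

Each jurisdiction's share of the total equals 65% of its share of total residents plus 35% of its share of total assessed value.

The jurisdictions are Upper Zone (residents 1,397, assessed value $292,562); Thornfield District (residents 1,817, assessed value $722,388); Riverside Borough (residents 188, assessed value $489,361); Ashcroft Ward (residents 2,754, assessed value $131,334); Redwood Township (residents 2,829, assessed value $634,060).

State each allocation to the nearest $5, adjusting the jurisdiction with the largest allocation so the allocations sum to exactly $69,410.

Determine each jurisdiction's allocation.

Upper Zone: $10,145 · Thornfield District: $16,855 · Riverside Borough: $6,180 · Ashcroft Ward: $15,235 · Redwood Township: $20,995

Residents total 8,985; assessed value total 2,269,705.
Blended shares (65% residents + 35% assessed value): Upper Zone 0.1462; Thornfield District 0.2428; Riverside Borough 0.0891; Ashcroft Ward 0.2195; Redwood Township 0.3024.
Unrounded shares: Upper Zone 10,146.17; Thornfield District 16,855.71; Riverside Borough 6,181.82; Ashcroft Ward 15,234.41; Redwood Township 20,991.88.
Rounded to nearest $5: Upper Zone $10,145; Thornfield District $16,855; Riverside Borough $6,180; Ashcroft Ward $15,235; Redwood Township $20,990. Sum = $69,405.
Difference $69,410 − $69,405 = +$5 applied to largest allocation (Redwood Township): Redwood Township becomes $20,995.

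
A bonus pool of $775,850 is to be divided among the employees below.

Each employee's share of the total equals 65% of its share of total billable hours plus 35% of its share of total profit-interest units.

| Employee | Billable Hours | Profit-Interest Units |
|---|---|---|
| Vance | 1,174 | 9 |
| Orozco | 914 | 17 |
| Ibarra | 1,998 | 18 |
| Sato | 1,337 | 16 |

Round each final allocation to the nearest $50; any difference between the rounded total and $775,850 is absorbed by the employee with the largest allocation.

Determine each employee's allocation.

Totals — billable hours 5,423, profit-interest units 60.
Combined weights (65% billable hours + 35% profit-interest units): Vance 0.1932; Orozco 0.2087; Ibarra 0.3445; Sato 0.2536.
Pro-rata amounts: Vance 149,906.22; Orozco 161,934.31; Ibarra 267,264.80; Sato 196,744.67.
Rounded to nearest $50: Vance $149,900; Orozco $161,950; Ibarra $267,250; Sato $196,750. Sum = $775,850.
Rounded total matches; no reconciliation needed.

Vance: $149,900 · Orozco: $161,950 · Ibarra: $267,250 · Sato: $196,750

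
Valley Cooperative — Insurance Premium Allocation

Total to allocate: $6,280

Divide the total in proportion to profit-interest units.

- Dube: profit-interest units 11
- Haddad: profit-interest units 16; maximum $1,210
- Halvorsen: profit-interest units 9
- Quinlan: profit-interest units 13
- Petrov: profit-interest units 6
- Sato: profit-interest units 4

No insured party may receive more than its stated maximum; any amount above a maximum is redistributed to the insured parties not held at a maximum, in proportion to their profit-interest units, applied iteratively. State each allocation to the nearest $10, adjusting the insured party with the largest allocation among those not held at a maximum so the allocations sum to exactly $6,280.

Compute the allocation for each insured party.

Dube: $1,300 | Haddad: $1,210 | Halvorsen: $1,060 | Quinlan: $1,530 | Petrov: $710 | Sato: $470

Total profit-interest units = 59.
Pro-rata shares before constraints: Dube 1,170.85; Haddad 1,703.05; Halvorsen 957.97; Quinlan 1,383.73; Petrov 638.64; Sato 425.76.
Held at cap: Haddad ($1,210); remaining pool $5,070 reallocated over remaining profit-interest units 43.
Remaining shares: Dube 1,296.98 → $1,300; Halvorsen 1,061.16 → $1,060; Quinlan 1,532.79 → $1,530; Petrov 707.44 → $710; Sato 471.63 → $470.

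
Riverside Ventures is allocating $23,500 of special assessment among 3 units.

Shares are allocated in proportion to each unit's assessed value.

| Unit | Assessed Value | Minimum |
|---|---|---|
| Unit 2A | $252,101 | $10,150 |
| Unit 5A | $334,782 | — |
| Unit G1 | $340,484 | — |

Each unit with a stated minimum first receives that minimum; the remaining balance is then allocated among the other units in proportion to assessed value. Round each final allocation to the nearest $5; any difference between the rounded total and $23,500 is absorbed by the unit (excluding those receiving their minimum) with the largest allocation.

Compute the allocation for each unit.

Unit 2A: $10,150; Unit 5A: $6,620; Unit G1: $6,730

Minimums first: Unit 2A $10,150. Remaining pool $13,350.
Remaining pool split over remaining assessed value 675,266: Unit 5A 6,618.64 → $6,620; Unit G1 6,731.36 → $6,730.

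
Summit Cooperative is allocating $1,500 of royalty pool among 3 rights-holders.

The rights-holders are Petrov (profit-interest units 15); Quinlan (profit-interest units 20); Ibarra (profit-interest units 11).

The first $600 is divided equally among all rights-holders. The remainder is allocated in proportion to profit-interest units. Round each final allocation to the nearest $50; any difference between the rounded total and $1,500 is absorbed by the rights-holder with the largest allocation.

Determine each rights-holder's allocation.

$600 shared equally gives $200 per rights-holder.
Remainder $900 by profit-interest units (total 46): Petrov 293.48 → $300; Quinlan 391.30 → $400; Ibarra 215.22 → $200.
Totals: Petrov $200 + $300 = $500; Quinlan $200 + $400 = $600; Ibarra $200 + $200 = $400.

Petrov: $500 | Quinlan: $600 | Ibarra: $400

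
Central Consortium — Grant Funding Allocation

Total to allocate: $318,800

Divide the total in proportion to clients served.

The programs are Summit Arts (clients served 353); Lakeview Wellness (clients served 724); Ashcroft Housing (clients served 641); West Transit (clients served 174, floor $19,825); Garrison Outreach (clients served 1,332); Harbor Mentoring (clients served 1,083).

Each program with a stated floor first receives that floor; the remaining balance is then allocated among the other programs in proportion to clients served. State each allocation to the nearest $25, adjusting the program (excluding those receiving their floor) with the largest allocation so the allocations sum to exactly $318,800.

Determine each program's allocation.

Summit Arts: $25,525; Lakeview Wellness: $52,375; Ashcroft Housing: $46,375; West Transit: $19,825; Garrison Outreach: $96,350; Harbor Mentoring: $78,350

Guaranteed amounts: West Transit $19,825. Remaining pool $298,975.
Remaining pool split over remaining clients served 4,133: Summit Arts 25,535.49 → $25,525; Lakeview Wellness 52,373.07 → $52,375; Ashcroft Housing 46,368.98 → $46,375; Garrison Outreach 96,354.88 → $96,350; Harbor Mentoring 78,342.59 → $78,350.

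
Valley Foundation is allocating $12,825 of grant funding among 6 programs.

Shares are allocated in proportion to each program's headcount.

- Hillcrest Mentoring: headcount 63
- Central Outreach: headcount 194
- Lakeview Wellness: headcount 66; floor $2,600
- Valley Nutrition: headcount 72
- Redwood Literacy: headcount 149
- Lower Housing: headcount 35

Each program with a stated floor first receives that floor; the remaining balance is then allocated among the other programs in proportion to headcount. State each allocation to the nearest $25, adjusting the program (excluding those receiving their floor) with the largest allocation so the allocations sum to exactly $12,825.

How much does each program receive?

Guaranteed amounts: Lakeview Wellness $2,600. Balance $10,225.
Balance split over remaining headcount 513: Hillcrest Mentoring 1,255.70 → $1,250; Central Outreach 3,866.76 → $3,875; Valley Nutrition 1,435.09 → $1,425; Redwood Literacy 2,969.83 → $2,975; Lower Housing 697.61 → $700.

Hillcrest Mentoring: $1,250 · Central Outreach: $3,875 · Lakeview Wellness: $2,600 · Valley Nutrition: $1,425 · Redwood Literacy: $2,975 · Lower Housing: $700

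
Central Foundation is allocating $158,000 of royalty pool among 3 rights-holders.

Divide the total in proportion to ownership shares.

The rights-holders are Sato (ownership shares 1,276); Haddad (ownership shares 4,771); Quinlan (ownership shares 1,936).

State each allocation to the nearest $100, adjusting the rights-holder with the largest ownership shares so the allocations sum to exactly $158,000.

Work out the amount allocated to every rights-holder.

Sum of ownership shares: 1,276 + 4,771 + 1,936 = 7,983.
Unrounded shares: Sato 25,254.67; Haddad 94,427.91; Quinlan 38,317.42.
Rounded to nearest $100: Sato $25,300; Haddad $94,400; Quinlan $38,300. Sum = $158,000.
Rounded total matches; no reconciliation needed.

Sato: $25,300 | Haddad: $94,400 | Quinlan: $38,300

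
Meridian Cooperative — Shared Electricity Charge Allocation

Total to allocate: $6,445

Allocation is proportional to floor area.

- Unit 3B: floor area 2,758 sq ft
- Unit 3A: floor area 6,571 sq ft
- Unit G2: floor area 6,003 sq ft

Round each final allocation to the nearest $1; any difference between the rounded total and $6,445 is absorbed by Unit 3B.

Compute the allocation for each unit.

Unit 3B: $1,160; Unit 3A: $2,762; Unit G2: $2,523

Combined floor area = 15,332.
Raw shares: Unit 3B 2,758/15,332 × $6,445 = 1,159.36; Unit 3A 6,571/15,332 × $6,445 = 2,762.20; Unit G2 6,003/15,332 × $6,445 = 2,523.44.
Rounded to nearest $1: Unit 3B $1,159; Unit 3A $2,762; Unit G2 $2,523. Sum = $6,444.
Difference $6,445 − $6,444 = +$1 applied to Unit 3B: Unit 3B becomes $1,160.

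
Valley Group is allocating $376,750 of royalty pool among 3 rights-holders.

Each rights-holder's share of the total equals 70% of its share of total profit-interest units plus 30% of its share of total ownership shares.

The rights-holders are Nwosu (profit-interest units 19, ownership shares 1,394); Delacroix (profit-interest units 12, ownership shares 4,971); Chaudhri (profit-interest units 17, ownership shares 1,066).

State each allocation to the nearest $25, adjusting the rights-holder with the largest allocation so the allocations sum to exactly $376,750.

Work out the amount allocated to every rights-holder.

Nwosu: $125,600; Delacroix: $141,525; Chaudhri: $109,625

Profit-interest units total 48; ownership shares total 7,431.
Composite weights (70% profit-interest units + 30% ownership shares): Nwosu 0.3334; Delacroix 0.3757; Chaudhri 0.2910.
Proportional shares: Nwosu 125,593.79; Delacroix 141,539.82; Chaudhri 109,616.39.
Rounded to nearest $25: Nwosu $125,600; Delacroix $141,550; Chaudhri $109,625. Sum = $376,775.
Difference $376,750 − $376,775 = −$25 applied to largest allocation (Delacroix): Delacroix becomes $141,525.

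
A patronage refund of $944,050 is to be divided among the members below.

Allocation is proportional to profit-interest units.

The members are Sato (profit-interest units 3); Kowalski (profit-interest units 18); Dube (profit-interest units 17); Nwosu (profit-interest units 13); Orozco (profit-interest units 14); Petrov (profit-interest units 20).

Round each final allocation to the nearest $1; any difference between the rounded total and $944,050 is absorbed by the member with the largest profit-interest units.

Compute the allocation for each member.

Profit-interest units total: 85.
Proportional shares: Sato 3/85 × $944,050 = 33,319.41; Kowalski 18/85 × $944,050 = 199,916.47; Dube 17/85 × $944,050 = 188,810.00; Nwosu 13/85 × $944,050 = 144,384.12; Orozco 14/85 × $944,050 = 155,490.59; Petrov 20/85 × $944,050 = 222,129.41.
After rounding ($1): Sato $33,319; Kowalski $199,916; Dube $188,810; Nwosu $144,384; Orozco $155,491; Petrov $222,129. Sum = $944,049.
Difference $944,050 − $944,049 = +$1 applied to largest profit-interest units (Petrov): Petrov becomes $222,130.

Sato: $33,319 · Kowalski: $199,916 · Dube: $188,810 · Nwosu: $144,384 · Orozco: $155,491 · Petrov: $222,130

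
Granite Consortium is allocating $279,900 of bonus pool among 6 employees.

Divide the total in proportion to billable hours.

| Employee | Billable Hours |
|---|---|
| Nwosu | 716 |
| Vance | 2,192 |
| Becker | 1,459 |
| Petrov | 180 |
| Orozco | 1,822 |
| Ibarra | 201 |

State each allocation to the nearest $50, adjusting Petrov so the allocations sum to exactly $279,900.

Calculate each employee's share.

Nwosu: $30,500 · Vance: $93,400 · Becker: $62,150 · Petrov: $7,700 · Orozco: $77,600 · Ibarra: $8,550

Billable hours total: 6,570.
Unrounded shares: Nwosu 716/6,570 × $279,900 = 30,503.56; Vance 2,192/6,570 × $279,900 = 93,385.21; Becker 1,459/6,570 × $279,900 = 62,157.40; Petrov 180/6,570 × $279,900 = 7,668.49; Orozco 1,822/6,570 × $279,900 = 77,622.19; Ibarra 201/6,570 × $279,900 = 8,563.15.
After rounding ($50): Nwosu $30,500; Vance $93,400; Becker $62,150; Petrov $7,650; Orozco $77,600; Ibarra $8,550. Sum = $279,850.
Difference $279,900 − $279,850 = +$50 applied to Petrov: Petrov becomes $7,700.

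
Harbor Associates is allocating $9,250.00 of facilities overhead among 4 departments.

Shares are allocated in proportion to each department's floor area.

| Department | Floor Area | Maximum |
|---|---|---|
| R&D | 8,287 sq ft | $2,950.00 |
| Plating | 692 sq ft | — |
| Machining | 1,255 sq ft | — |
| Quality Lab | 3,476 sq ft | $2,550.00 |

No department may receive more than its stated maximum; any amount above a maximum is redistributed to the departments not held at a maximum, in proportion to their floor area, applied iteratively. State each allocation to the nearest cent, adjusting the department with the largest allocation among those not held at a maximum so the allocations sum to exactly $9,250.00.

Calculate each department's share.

Total floor area = 13,710.
Pro-rata shares before constraints: R&D 5,591.1561; Plating 466.8855; Machining 846.7360; Quality Lab 2,345.2225.
Held at cap: R&D ($2,950.00); residual $6,300.00 reallocated over remaining floor area 5,423.
Held at cap: Quality Lab ($2,550.00); residual $3,750.00 reallocated over remaining floor area 1,947.
Shares after redistribution: Plating 1,332.8197 → $1,332.82; Machining 2,417.1803 → $2,417.18.

R&D: $2,950.00 | Plating: $1,332.82 | Machining: $2,417.18 | Quality Lab: $2,550.00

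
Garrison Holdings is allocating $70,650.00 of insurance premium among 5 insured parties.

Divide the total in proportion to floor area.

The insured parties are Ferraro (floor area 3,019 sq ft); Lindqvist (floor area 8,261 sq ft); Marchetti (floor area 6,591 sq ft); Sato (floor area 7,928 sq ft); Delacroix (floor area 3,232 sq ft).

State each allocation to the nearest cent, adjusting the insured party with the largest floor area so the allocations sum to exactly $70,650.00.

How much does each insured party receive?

Sum of floor area: 3,019 + 8,261 + 6,591 + 7,928 + 3,232 = 29,031.
Pro-rata amounts: Ferraro 7,347.0549; Lindqvist 20,104.0147; Marchetti 16,039.8936; Sato 19,293.6241; Delacroix 7,865.4128.
At nearest cent: Ferraro $7,347.05; Lindqvist $20,104.01; Marchetti $16,039.89; Sato $19,293.62; Delacroix $7,865.41. Sum = $70,649.98.
Difference $70,650.00 − $70,649.98 = +$0.02 applied to largest floor area (Lindqvist): Lindqvist becomes $20,104.03.

Ferraro: $7,347.05 · Lindqvist: $20,104.03 · Marchetti: $16,039.89 · Sato: $19,293.62 · Delacroix: $7,865.41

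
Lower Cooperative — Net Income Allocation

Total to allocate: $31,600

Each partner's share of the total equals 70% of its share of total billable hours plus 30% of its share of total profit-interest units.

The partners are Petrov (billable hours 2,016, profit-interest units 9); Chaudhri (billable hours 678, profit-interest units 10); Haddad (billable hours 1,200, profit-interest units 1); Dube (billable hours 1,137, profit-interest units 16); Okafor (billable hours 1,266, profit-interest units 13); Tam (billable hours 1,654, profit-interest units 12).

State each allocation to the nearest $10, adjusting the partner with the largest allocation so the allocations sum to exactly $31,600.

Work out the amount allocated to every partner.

Petrov: $7,010; Chaudhri: $3,440; Haddad: $3,490; Dube: $5,650; Okafor: $5,540; Tam: $6,470

Totals — billable hours 7,951, profit-interest units 61.
Composite weights (70% billable hours + 30% profit-interest units): Petrov 0.2217; Chaudhri 0.1089; Haddad 0.1106; Dube 0.1788; Okafor 0.1754; Tam 0.2046.
Unrounded shares: Petrov 7,007.28; Chaudhri 3,440.32; Haddad 3,493.86; Dube 5,649.74; Okafor 5,542.39; Tam 6,466.41.
Rounded to nearest $10: Petrov $7,010; Chaudhri $3,440; Haddad $3,490; Dube $5,650; Okafor $5,540; Tam $6,470. Sum = $31,600.
No rounding difference to absorb.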